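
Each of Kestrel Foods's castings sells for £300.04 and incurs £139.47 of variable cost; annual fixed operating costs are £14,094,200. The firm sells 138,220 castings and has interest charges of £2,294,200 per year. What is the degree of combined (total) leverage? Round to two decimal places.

At 138,220 units, contribution = 138,220 × £160.57 = £22,193,985.40.
Operating income = contribution − fixed costs = £22,193,985.40 − £14,094,200 = £8,099,785.40. Interest = £2,294,200.00, so EBIT − I = £5,805,585.40.
Degree of total leverage = total CM / (EBIT − interest) = £22,193,985.40 / £5,805,585.40 = 3.8229.

3.82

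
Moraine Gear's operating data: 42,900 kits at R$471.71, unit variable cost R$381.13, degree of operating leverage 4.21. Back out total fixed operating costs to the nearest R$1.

Contribution at this volume is 42,900 × R$90.58 = R$3,885,882.00.
DOL = contribution / EBIT, so EBIT = R$3,885,882.00 / 4.21 = R$923,012.35.
Fixed costs = CM − EBIT = R$3,885,882.00 − R$923,012.35 = R$2,962,870.

R$2,962,870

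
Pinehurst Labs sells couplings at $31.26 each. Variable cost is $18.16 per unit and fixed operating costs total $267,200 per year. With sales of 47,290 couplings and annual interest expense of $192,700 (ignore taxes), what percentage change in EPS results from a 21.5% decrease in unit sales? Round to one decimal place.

At 47,290 units, contribution = 47,290 × $13.10 = $619,499.00.
Subtracting fixed costs: EBIT = $619,499.00 − $267,200 = $352,299.00.
After interest of $192,700.00, pre-tax earnings = $159,599.00.
DCL = total CM / (EBIT − I) = $619,499.00 / $159,599.00 = 3.8816.
EPS therefore changes by 3.8816 × (-21.5%) = -83.5%.

-83.5%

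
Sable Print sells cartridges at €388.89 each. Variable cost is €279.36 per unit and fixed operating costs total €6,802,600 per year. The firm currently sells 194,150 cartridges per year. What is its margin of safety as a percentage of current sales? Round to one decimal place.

Unit CM = price − variable cost = €388.89 − €279.36 = €109.53. Break-even units = €6,802,600 ÷ €109.53 = 62,107.19; break-even revenue = 62,107.19 × €388.89 = €24,152,863.27.
Current sales = 194,150 × €388.89 = €75,502,993.50.
Margin of safety = (€75,502,993.50 − €24,152,863.27) ÷ €75,502,993.50 = 68.0%.

68.0%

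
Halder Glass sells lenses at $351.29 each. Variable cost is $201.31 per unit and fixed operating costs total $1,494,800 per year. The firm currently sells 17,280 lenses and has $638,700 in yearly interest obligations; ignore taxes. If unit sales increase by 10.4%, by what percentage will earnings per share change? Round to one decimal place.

At 17,280 units, contribution = 17,280 × $149.98 = $2,591,654.40.
Operating income = contribution − fixed costs = $2,591,654.40 − $1,494,800 = $1,096,854.40.
Interest = $638,700.00, so EBIT − I = $458,154.40.
Degree of combined leverage = contribution ÷ (EBIT − I) = $2,591,654.40 ÷ $458,154.40 = 5.6567.
EPS therefore changes by 5.6567 × (+10.4%) = +58.8%.

+58.8%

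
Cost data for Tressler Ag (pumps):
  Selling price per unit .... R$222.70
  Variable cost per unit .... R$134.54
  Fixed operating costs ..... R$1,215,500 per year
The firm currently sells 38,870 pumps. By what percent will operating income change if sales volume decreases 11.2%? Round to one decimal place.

Total contribution margin = 38,870 × R$88.16 = R$3,426,779.20.
Subtracting fixed costs: EBIT = R$3,426,779.20 − R$1,215,500 = R$2,211,279.20.
So DOL = total CM / EBIT = R$3,426,779.20 / R$2,211,279.20 = 1.5497.
%ΔEBIT = DOL × %ΔSales = 1.5497 × -11.2% = -17.4%.

-17.4%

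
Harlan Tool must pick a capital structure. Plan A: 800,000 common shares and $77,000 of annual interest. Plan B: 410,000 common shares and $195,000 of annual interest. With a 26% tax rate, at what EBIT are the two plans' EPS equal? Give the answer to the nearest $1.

At indifference, (EBIT − 77,000)(1 − t)/800,000 = (EBIT − 195,000)(1 − t)/410,000.
The (1 − t) factor cancels: (EBIT − 77,000) × 410,000 = (EBIT − 195,000) × 800,000.
EBIT × (800,000 − 410,000) = 195,000 × 800,000 − 77,000 × 410,000 = 124,430,000,000, so EBIT = 124,430,000,000 ÷ 390,000 = 319,051.28.

$319,051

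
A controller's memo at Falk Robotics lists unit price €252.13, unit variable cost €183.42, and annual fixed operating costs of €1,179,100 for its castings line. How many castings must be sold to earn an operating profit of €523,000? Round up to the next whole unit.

Contribution margin per unit = €252.13 − €183.42 = €68.71.
Units = (FC + target) / CM = (€1,179,100 + €523,000) / €68.71 = 24,772.23, so 24,773 castings.

24,773 castings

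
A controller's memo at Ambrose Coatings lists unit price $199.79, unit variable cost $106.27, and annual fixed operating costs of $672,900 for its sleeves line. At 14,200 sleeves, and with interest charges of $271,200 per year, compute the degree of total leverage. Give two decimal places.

3.46

Contribution at this volume is 14,200 × $93.52 = $1,327,984.00.
Subtracting fixed costs: EBIT = $1,327,984.00 − $672,900 = $655,084.00. Interest = $271,200.00.
DOL = $1,327,984.00 ÷ $655,084.00 = 2.0272; DFL = $655,084.00 ÷ $383,884.00 = 1.7065.
Combined leverage = 2.0272 × 1.7065 = 3.4594.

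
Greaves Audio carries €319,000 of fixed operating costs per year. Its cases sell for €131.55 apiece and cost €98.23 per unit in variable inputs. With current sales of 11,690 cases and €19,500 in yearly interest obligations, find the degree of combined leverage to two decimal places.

7.64

Total contribution margin = 11,690 × €33.32 = €389,510.80.
Operating income = contribution − fixed costs = €389,510.80 − €319,000 = €70,510.80. Interest = €19,500.00.
DOL = €389,510.80 ÷ €70,510.80 = 5.5241; DFL = €70,510.80 ÷ €51,010.80 = 1.3823.
DCL = DOL × DFL = 5.5241 × 1.3823 = 7.6360.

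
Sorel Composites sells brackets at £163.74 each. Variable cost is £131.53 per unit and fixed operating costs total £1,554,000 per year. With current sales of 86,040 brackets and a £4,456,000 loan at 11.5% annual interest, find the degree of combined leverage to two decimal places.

3.93

Contribution at this volume is 86,040 × £32.21 = £2,771,348.40.
Operating income = contribution − fixed costs = £2,771,348.40 − £1,554,000 = £1,217,348.40. Interest = £512,440.00.
DOL = £2,771,348.40 ÷ £1,217,348.40 = 2.2765; DFL = £1,217,348.40 ÷ £704,908.40 = 1.7270.
DCL = DOL × DFL = 2.2765 × 1.7270 = 3.9315.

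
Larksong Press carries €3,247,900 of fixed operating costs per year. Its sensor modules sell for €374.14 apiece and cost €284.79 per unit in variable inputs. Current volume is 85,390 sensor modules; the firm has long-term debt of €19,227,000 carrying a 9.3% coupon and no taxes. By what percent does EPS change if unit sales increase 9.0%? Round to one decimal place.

Total contribution margin = 85,390 × €89.35 = €7,629,596.50.
Operating income = contribution − fixed costs = €7,629,596.50 − €3,247,900 = €4,381,696.50.
After interest of €1,788,111.00, pre-tax earnings = €2,593,585.50.
Degree of combined leverage = contribution ÷ (EBIT − I) = €7,629,596.50 ÷ €2,593,585.50 = 2.9417.
%ΔEPS = DCL × %ΔSales = 2.9417 × +9.0% = +26.5%.

+26.5%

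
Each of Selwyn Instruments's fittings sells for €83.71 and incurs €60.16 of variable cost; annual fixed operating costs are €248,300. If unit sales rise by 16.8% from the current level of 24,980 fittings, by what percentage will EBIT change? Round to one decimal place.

+29.1%

At 24,980 units, contribution = 24,980 × €23.55 = €588,279.00.
EBIT = €588,279.00 − €248,300 = €339,979.00.
Degree of operating leverage = €588,279.00 / €339,979.00 = 1.7303.
So EBIT moves 1.7303 × (+16.8%) = +29.1%.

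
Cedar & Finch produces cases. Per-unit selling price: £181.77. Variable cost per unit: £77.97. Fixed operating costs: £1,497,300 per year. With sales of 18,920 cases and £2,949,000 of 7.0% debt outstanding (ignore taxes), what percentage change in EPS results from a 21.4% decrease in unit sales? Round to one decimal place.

Contribution at this volume is 18,920 × £103.80 = £1,963,896.00.
EBIT = £1,963,896.00 − £1,497,300 = £466,596.00.
After interest of £206,430.00, pre-tax earnings = £260,166.00.
Degree of combined leverage = contribution ÷ (EBIT − I) = £1,963,896.00 ÷ £260,166.00 = 7.5486.
EPS therefore changes by 7.5486 × (-21.4%) = -161.5%.

-161.5%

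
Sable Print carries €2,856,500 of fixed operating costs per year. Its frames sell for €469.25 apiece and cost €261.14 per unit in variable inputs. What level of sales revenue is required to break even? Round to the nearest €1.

CM per unit = €469.25 − €261.14 = €208.11; CM ratio = €208.11 / €469.25 = 0.4435.
Break-even sales = FC ÷ CM ratio = €2,856,500 × €469.25 / €208.11 = €6,440,885.

€6,440,885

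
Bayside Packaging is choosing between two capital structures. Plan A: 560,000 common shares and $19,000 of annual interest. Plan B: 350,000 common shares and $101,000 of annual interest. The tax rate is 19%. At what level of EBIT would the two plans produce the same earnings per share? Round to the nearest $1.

$237,667

Set EPS_A = EPS_B: (EBIT − $19,000)(1 − 0.19) ÷ 560,000 = (EBIT − $101,000)(1 − 0.19) ÷ 350,000.
Cancelling (1 − t) and cross-multiplying: 350,000·(EBIT − 19,000) = 560,000·(EBIT − 101,000).
EBIT × (560,000 − 350,000) = 101,000 × 560,000 − 19,000 × 350,000 = 49,910,000,000, so EBIT = 49,910,000,000 ÷ 210,000 = 237,666.67.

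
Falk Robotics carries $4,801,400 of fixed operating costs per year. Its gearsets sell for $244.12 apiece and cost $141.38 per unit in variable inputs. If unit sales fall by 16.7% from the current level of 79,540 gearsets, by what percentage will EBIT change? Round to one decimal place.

-40.5%

Contribution at this volume is 79,540 × $102.74 = $8,171,939.60.
Operating income = contribution − fixed costs = $8,171,939.60 − $4,801,400 = $3,370,539.60.
DOL = contribution ÷ EBIT = $8,171,939.60 ÷ $3,370,539.60 = 2.4245.
%ΔEBIT = DOL × %ΔSales = 2.4245 × -16.7% = -40.5%.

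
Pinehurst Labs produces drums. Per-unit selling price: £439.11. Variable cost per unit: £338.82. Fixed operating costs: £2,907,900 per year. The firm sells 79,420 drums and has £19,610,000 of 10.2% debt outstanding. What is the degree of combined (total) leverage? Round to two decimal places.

2.61

Contribution at this volume is 79,420 × £100.29 = £7,965,031.80.
EBIT = £7,965,031.80 − £2,907,900 = £5,057,131.80. Interest = £2,000,220.00, so EBIT − I = £3,056,911.80.
Degree of total leverage = total CM / (EBIT − interest) = £7,965,031.80 / £3,056,911.80 = 2.6056.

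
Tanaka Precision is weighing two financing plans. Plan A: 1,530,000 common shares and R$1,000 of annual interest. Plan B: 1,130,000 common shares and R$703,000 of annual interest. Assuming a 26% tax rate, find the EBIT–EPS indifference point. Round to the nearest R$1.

R$2,686,150

At indifference, (EBIT − 1,000)(1 − t)/1,530,000 = (EBIT − 703,000)(1 − t)/1,130,000.
Cancelling (1 − t) and cross-multiplying: 1,130,000·(EBIT − 1,000) = 1,530,000·(EBIT − 703,000).
EBIT × (1,530,000 − 1,130,000) = 703,000 × 1,530,000 − 1,000 × 1,130,000 = 1,074,460,000,000, so EBIT = 1,074,460,000,000 ÷ 400,000 = 2,686,150.00.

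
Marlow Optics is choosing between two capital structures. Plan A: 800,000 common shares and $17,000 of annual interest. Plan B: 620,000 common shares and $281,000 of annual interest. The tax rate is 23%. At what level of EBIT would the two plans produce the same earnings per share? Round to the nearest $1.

Set EPS_A = EPS_B: (EBIT − $17,000)(1 − 0.23) ÷ 800,000 = (EBIT − $281,000)(1 − 0.23) ÷ 620,000.
Cancelling (1 − t) and cross-multiplying: 620,000·(EBIT − 17,000) = 800,000·(EBIT − 281,000).
Solving, EBIT = (281,000·800,000 − 17,000·620,000) / (800,000 − 620,000) = 214,260,000,000 / 180,000 = 1,190,333.33.

$1,190,333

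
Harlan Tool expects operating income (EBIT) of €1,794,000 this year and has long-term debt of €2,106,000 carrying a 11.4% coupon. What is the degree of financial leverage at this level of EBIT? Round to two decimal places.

Annual interest charges come to €240,084.00.
Degree of financial leverage = EBIT / (EBIT − interest) = €1,794,000 / €1,553,916.00 = 1.1545.

1.15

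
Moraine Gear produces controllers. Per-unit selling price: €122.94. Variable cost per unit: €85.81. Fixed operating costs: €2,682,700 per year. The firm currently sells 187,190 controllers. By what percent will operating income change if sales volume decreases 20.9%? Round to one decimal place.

-34.0%

At 187,190 units, contribution = 187,190 × €37.13 = €6,950,364.70.
Operating income = contribution − fixed costs = €6,950,364.70 − €2,682,700 = €4,267,664.70.
DOL = contribution ÷ EBIT = €6,950,364.70 ÷ €4,267,664.70 = 1.6286.
%ΔEBIT = DOL × %ΔSales = 1.6286 × -20.9% = -34.0%.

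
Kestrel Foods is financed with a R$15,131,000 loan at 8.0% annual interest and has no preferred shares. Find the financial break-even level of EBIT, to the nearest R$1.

R$1,210,480

Annual interest = 8.0% × R$15,131,000 = R$1,210,480.00.
Without preferred stock the financial break-even is simply EBIT = interest = R$1,210,480.00.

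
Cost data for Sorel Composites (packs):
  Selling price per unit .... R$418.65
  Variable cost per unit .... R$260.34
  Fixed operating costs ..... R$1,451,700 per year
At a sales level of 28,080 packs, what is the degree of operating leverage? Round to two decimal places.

1.48

Contribution at this volume is 28,080 × R$158.31 = R$4,445,344.80.
Subtracting fixed costs: EBIT = R$4,445,344.80 − R$1,451,700 = R$2,993,644.80.
So DOL = total CM / EBIT = R$4,445,344.80 / R$2,993,644.80 = 1.4849.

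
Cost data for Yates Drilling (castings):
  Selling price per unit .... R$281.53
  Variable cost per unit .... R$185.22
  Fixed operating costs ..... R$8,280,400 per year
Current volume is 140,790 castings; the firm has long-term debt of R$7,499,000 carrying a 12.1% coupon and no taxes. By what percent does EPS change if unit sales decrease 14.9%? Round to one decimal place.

-46.2%

Total contribution margin = 140,790 × R$96.31 = R$13,559,484.90.
Operating income = contribution − fixed costs = R$13,559,484.90 − R$8,280,400 = R$5,279,084.90.
Interest = R$907,379.00, so EBIT − I = R$4,371,705.90.
Degree of combined leverage = contribution ÷ (EBIT − I) = R$13,559,484.90 ÷ R$4,371,705.90 = 3.1016.
%ΔEPS = DCL × %ΔSales = 3.1016 × -14.9% = -46.2%.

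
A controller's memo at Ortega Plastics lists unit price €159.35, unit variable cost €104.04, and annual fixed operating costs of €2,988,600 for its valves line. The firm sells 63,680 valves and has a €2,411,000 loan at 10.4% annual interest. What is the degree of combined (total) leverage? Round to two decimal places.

Contribution at this volume is 63,680 × €55.31 = €3,522,140.80.
EBIT = €3,522,140.80 − €2,988,600 = €533,540.80. Interest = €250,744.00.
DOL = €3,522,140.80 ÷ €533,540.80 = 6.6014; DFL = €533,540.80 ÷ €282,796.80 = 1.8867.
DCL = DOL × DFL = 6.6014 × 1.8867 = 12.4549.

12.45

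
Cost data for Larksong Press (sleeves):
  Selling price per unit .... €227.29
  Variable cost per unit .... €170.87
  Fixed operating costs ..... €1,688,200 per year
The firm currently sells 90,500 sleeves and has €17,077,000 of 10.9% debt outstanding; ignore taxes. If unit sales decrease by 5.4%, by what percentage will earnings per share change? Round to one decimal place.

At 90,500 units, contribution = 90,500 × €56.42 = €5,106,010.00.
Subtracting fixed costs: EBIT = €5,106,010.00 − €1,688,200 = €3,417,810.00.
Interest = €1,861,393.00, so EBIT − I = €1,556,417.00.
DCL = total CM / (EBIT − I) = €5,106,010.00 / €1,556,417.00 = 3.2806.
%ΔEPS = DCL × %ΔSales = 3.2806 × -5.4% = -17.7%.

-17.7%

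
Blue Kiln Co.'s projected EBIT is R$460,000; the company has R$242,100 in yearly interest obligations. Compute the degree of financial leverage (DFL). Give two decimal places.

2.11

Interest = R$242,100.00.
Degree of financial leverage = EBIT / (EBIT − interest) = R$460,000 / R$217,900.00 = 2.1111.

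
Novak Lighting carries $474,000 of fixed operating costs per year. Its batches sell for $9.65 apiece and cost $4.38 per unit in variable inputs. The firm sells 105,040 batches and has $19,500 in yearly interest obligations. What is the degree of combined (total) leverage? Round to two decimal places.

Total contribution margin = 105,040 × $5.27 = $553,560.80.
EBIT = $553,560.80 − $474,000 = $79,560.80. Interest = $19,500.00, so EBIT − I = $60,060.80.
DCL = contribution ÷ (EBIT − I) = $553,560.80 ÷ $60,060.80 = 9.2167.

9.22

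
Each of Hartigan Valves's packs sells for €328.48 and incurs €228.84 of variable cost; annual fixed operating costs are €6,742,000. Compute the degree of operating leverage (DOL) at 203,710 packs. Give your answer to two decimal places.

At 203,710 units, contribution = 203,710 × €99.64 = €20,297,664.40.
EBIT = €20,297,664.40 − €6,742,000 = €13,555,664.40.
Degree of operating leverage = €20,297,664.40 / €13,555,664.40 = 1.4974.

1.50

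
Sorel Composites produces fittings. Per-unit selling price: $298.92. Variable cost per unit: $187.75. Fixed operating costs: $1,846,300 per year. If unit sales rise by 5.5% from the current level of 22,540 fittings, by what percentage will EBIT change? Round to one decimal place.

+20.9%

At 22,540 units, contribution = 22,540 × $111.17 = $2,505,771.80.
Operating income = contribution − fixed costs = $2,505,771.80 − $1,846,300 = $659,471.80.
So DOL = total CM / EBIT = $2,505,771.80 / $659,471.80 = 3.7997.
Operating income changes by 3.7997 × +5.5% = +20.9%.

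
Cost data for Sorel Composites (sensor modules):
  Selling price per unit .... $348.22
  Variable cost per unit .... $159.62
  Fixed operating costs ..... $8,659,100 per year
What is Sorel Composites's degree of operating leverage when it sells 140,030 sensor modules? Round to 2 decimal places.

1.49

Contribution at this volume is 140,030 × $188.60 = $26,409,658.00.
Operating income = contribution − fixed costs = $26,409,658.00 − $8,659,100 = $17,750,558.00.
Degree of operating leverage = $26,409,658.00 / $17,750,558.00 = 1.4878.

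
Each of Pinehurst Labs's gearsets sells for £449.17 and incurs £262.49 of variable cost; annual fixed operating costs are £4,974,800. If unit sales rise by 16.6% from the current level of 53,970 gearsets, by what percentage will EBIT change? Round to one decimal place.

+32.8%

At 53,970 units, contribution = 53,970 × £186.68 = £10,075,119.60.
EBIT = £10,075,119.60 − £4,974,800 = £5,100,319.60.
DOL = contribution ÷ EBIT = £10,075,119.60 ÷ £5,100,319.60 = 1.9754.
%ΔEBIT = DOL × %ΔSales = 1.9754 × +16.6% = +32.8%.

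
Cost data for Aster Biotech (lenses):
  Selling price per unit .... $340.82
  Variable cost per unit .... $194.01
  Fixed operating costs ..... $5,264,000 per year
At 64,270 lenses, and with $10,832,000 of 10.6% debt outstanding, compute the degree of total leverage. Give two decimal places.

At 64,270 units, contribution = 64,270 × $146.81 = $9,435,478.70.
Subtracting fixed costs: EBIT = $9,435,478.70 − $5,264,000 = $4,171,478.70. Interest = $1,148,192.00, so EBIT − I = $3,023,286.70.
DCL = contribution ÷ (EBIT − I) = $9,435,478.70 ÷ $3,023,286.70 = 3.1209.

3.12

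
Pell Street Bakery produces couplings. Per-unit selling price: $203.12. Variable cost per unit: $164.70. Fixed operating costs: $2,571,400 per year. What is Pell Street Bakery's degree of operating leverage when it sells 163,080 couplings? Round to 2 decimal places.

1.70

At 163,080 units, contribution = 163,080 × $38.42 = $6,265,533.60.
Subtracting fixed costs: EBIT = $6,265,533.60 − $2,571,400 = $3,694,133.60.
So DOL = total CM / EBIT = $6,265,533.60 / $3,694,133.60 = 1.6961.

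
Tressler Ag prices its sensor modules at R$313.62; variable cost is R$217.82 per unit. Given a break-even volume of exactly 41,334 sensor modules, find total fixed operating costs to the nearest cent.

Unit CM = price − variable cost = R$313.62 − R$217.82 = R$95.80.
Since BE = FC / CM, FC = 41,334 × R$95.80 = R$3,959,797.20.

R$3,959,797.20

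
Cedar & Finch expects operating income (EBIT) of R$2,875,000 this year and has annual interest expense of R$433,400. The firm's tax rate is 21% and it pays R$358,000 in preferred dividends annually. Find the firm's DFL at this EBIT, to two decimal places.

1.45

Annual interest charges come to R$433,400.00.
Preferred dividends grossed up pre-tax: R$358,000 / (1 − 0.21) = R$453,164.56.
DFL = EBIT ÷ [EBIT − I − D_p/(1−t)] = R$2,875,000 ÷ [R$2,875,000 − R$433,400.00 − R$453,164.56] = R$2,875,000 ÷ R$1,988,435.44 = 1.4459.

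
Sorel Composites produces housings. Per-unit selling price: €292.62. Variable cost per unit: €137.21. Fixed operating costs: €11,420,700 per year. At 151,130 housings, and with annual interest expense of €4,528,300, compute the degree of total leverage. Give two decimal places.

Contribution at this volume is 151,130 × €155.41 = €23,487,113.30.
Operating income = contribution − fixed costs = €23,487,113.30 − €11,420,700 = €12,066,413.30. Interest = €4,528,300.00, so EBIT − I = €7,538,113.30.
Degree of total leverage = total CM / (EBIT − interest) = €23,487,113.30 / €7,538,113.30 = 3.1158.

3.12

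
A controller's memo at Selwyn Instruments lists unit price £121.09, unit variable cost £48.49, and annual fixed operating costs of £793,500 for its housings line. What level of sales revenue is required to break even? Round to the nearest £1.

£1,323,484

CM per unit = £121.09 − £48.49 = £72.60; CM ratio = £72.60 / £121.09 = 0.5996.
Break-even sales = FC ÷ CM ratio = £793,500 × £121.09 / £72.60 = £1,323,484.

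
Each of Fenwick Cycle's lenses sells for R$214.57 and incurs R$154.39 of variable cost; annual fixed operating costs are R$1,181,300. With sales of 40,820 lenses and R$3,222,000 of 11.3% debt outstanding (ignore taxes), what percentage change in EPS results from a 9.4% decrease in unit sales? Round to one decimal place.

-25.3%

At 40,820 units, contribution = 40,820 × R$60.18 = R$2,456,547.60.
Subtracting fixed costs: EBIT = R$2,456,547.60 − R$1,181,300 = R$1,275,247.60.
Interest = R$364,086.00, so EBIT − I = R$911,161.60.
Degree of combined leverage = contribution ÷ (EBIT − I) = R$2,456,547.60 ÷ R$911,161.60 = 2.6961.
EPS therefore changes by 2.6961 × (-9.4%) = -25.3%.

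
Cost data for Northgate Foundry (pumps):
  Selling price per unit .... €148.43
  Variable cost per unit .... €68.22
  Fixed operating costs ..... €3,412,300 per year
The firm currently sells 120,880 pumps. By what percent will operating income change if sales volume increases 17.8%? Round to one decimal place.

+27.5%

Contribution at this volume is 120,880 × €80.21 = €9,695,784.80.
EBIT = €9,695,784.80 − €3,412,300 = €6,283,484.80.
DOL = contribution ÷ EBIT = €9,695,784.80 ÷ €6,283,484.80 = 1.5431.
So EBIT moves 1.5431 × (+17.8%) = +27.5%.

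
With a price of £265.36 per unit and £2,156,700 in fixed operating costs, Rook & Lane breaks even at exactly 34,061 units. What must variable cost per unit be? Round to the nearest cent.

At break-even, FC = Q × (P − VC), so P − VC = £2,156,700 ÷ 34,061 = £63.3188.
Hence VC = price − CM = £265.36 − £63.3188 = £202.04.

£202.04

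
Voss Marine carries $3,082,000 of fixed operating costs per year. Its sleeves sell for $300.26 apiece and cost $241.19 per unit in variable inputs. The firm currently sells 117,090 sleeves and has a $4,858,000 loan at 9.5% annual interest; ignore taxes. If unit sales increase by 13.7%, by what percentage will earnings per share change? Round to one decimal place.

+28.1%

Total contribution margin = 117,090 × $59.07 = $6,916,506.30.
Operating income = contribution − fixed costs = $6,916,506.30 − $3,082,000 = $3,834,506.30.
Interest = $461,510.00, so EBIT − I = $3,372,996.30.
DCL = total CM / (EBIT − I) = $6,916,506.30 / $3,372,996.30 = 2.0506.
EPS therefore changes by 2.0506 × (+13.7%) = +28.1%.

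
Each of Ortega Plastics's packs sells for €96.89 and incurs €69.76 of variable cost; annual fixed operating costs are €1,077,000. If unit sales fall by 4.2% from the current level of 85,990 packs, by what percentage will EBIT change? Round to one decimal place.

-7.8%

Total contribution margin = 85,990 × €27.13 = €2,332,908.70.
Operating income = contribution − fixed costs = €2,332,908.70 − €1,077,000 = €1,255,908.70.
So DOL = total CM / EBIT = €2,332,908.70 / €1,255,908.70 = 1.8575.
So EBIT moves 1.8575 × (-4.2%) = -7.8%.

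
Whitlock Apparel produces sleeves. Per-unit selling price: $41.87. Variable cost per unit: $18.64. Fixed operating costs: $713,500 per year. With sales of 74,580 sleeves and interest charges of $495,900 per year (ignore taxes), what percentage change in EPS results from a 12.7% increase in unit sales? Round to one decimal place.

+42.1%

At 74,580 units, contribution = 74,580 × $23.23 = $1,732,493.40.
Subtracting fixed costs: EBIT = $1,732,493.40 − $713,500 = $1,018,993.40.
Interest = $495,900.00, so EBIT − I = $523,093.40.
DCL = total CM / (EBIT − I) = $1,732,493.40 / $523,093.40 = 3.3120.
%ΔEPS = DCL × %ΔSales = 3.3120 × +12.7% = +42.1%.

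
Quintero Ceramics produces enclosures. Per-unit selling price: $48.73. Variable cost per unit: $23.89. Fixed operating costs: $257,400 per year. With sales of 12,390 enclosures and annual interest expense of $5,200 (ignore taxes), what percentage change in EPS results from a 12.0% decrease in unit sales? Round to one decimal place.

-81.8%

Total contribution margin = 12,390 × $24.84 = $307,767.60.
Subtracting fixed costs: EBIT = $307,767.60 − $257,400 = $50,367.60.
Interest = $5,200.00, so EBIT − I = $45,167.60.
Degree of combined leverage = contribution ÷ (EBIT − I) = $307,767.60 ÷ $45,167.60 = 6.8139.
EPS therefore changes by 6.8139 × (-12.0%) = -81.8%.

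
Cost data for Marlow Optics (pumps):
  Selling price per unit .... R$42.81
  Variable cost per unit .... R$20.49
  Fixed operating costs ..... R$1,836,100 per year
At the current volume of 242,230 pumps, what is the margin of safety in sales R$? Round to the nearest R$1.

Contribution margin per unit = R$42.81 − R$20.49 = R$22.32. Break-even units = R$1,836,100 ÷ R$22.32 = 82,262.54; break-even revenue = 82,262.54 × R$42.81 = R$3,521,659.54.
Actual sales revenue = 242,230 × R$42.81 = R$10,369,866.30.
Margin of safety = R$10,369,866.30 − R$3,521,659.54 = R$6,848,207.

R$6,848,207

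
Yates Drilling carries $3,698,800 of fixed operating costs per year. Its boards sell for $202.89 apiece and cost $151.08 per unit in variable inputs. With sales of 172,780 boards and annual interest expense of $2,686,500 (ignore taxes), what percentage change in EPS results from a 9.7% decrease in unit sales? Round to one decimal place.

Contribution at this volume is 172,780 × $51.81 = $8,951,731.80.
Subtracting fixed costs: EBIT = $8,951,731.80 − $3,698,800 = $5,252,931.80.
Interest = $2,686,500.00, so EBIT − I = $2,566,431.80.
Degree of combined leverage = contribution ÷ (EBIT − I) = $8,951,731.80 ÷ $2,566,431.80 = 3.4880.
%ΔEPS = DCL × %ΔSales = 3.4880 × -9.7% = -33.8%.

-33.8%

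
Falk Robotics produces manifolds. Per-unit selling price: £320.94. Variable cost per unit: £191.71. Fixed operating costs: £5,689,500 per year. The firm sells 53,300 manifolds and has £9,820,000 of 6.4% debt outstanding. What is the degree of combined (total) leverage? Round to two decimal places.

At 53,300 units, contribution = 53,300 × £129.23 = £6,887,959.00.
Operating income = contribution − fixed costs = £6,887,959.00 − £5,689,500 = £1,198,459.00. Interest = £628,480.00, so EBIT − I = £569,979.00.
Degree of total leverage = total CM / (EBIT − interest) = £6,887,959.00 / £569,979.00 = 12.0846.

12.08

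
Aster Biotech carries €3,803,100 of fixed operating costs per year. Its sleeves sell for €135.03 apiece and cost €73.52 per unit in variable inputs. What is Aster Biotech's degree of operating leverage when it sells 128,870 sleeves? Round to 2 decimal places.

Total contribution margin = 128,870 × €61.51 = €7,926,793.70.
Operating income = contribution − fixed costs = €7,926,793.70 − €3,803,100 = €4,123,693.70.
DOL = contribution ÷ EBIT = €7,926,793.70 ÷ €4,123,693.70 = 1.9223.

1.92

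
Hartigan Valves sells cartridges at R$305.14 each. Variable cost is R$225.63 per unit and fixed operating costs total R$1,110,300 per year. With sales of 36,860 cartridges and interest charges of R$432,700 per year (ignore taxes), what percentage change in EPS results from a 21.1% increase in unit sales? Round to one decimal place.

Contribution at this volume is 36,860 × R$79.51 = R$2,930,738.60.
EBIT = R$2,930,738.60 − R$1,110,300 = R$1,820,438.60.
After interest of R$432,700.00, pre-tax earnings = R$1,387,738.60.
DCL = total CM / (EBIT − I) = R$2,930,738.60 / R$1,387,738.60 = 2.1119.
EPS therefore changes by 2.1119 × (+21.1%) = +44.6%.

+44.6%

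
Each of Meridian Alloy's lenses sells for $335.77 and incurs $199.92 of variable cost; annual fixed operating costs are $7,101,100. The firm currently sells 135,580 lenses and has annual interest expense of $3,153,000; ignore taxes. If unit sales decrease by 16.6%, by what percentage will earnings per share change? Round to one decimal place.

Contribution at this volume is 135,580 × $135.85 = $18,418,543.00.
Subtracting fixed costs: EBIT = $18,418,543.00 − $7,101,100 = $11,317,443.00.
After interest of $3,153,000.00, pre-tax earnings = $8,164,443.00.
DCL = total CM / (EBIT − I) = $18,418,543.00 / $8,164,443.00 = 2.2559.
%ΔEPS = DCL × %ΔSales = 2.2559 × -16.6% = -37.4%.

-37.4%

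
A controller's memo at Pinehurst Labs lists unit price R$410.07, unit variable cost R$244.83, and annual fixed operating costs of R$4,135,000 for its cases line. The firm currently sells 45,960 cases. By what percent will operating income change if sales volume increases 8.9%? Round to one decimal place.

Contribution at this volume is 45,960 × R$165.24 = R$7,594,430.40.
EBIT = R$7,594,430.40 − R$4,135,000 = R$3,459,430.40.
DOL = contribution ÷ EBIT = R$7,594,430.40 ÷ R$3,459,430.40 = 2.1953.
Operating income changes by 2.1953 × +8.9% = +19.5%.

+19.5%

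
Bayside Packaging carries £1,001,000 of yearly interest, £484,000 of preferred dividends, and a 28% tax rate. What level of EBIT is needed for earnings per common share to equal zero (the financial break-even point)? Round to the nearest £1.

£1,673,222

Preferred dividends are paid after tax, so their pre-tax equivalent is £484,000 ÷ (1 − 0.28) = £672,222.22.
Financial break-even EBIT = interest + D_p ÷ (1 − t) = £1,001,000 + £672,222.22 = £1,673,222.22.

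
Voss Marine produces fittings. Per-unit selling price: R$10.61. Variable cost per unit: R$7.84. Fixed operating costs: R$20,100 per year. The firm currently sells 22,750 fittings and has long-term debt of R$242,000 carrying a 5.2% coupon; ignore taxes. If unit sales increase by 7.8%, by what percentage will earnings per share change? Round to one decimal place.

Total contribution margin = 22,750 × R$2.77 = R$63,017.50.
Operating income = contribution − fixed costs = R$63,017.50 − R$20,100 = R$42,917.50.
After interest of R$12,584.00, pre-tax earnings = R$30,333.50.
Degree of combined leverage = contribution ÷ (EBIT − I) = R$63,017.50 ÷ R$30,333.50 = 2.0775.
EPS therefore changes by 2.0775 × (+7.8%) = +16.2%.

+16.2%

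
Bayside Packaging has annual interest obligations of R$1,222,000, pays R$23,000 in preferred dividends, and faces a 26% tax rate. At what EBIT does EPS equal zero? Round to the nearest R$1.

R$1,253,081

Grossing the preferred dividend up to pre-tax terms: R$23,000 / (1 − 0.26) = R$31,081.08.
Financial break-even EBIT = interest + D_p ÷ (1 − t) = R$1,222,000 + R$31,081.08 = R$1,253,081.08.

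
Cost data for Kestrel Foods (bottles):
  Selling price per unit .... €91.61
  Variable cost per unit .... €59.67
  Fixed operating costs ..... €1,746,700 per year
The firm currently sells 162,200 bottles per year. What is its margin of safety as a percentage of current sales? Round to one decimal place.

66.3%

Unit CM = price − variable cost = €91.61 − €59.67 = €31.94. Break-even units = €1,746,700 ÷ €31.94 = 54,686.91; break-even revenue = 54,686.91 × €91.61 = €5,009,868.10.
Actual sales revenue = 162,200 × €91.61 = €14,859,142.00.
Margin of safety = (€14,859,142.00 − €5,009,868.10) ÷ €14,859,142.00 = 66.3%.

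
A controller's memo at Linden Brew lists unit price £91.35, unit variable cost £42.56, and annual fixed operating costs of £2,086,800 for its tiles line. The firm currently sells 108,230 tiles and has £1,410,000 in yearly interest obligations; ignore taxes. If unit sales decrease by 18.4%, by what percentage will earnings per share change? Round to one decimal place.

Total contribution margin = 108,230 × £48.79 = £5,280,541.70.
Operating income = contribution − fixed costs = £5,280,541.70 − £2,086,800 = £3,193,741.70.
After interest of £1,410,000.00, pre-tax earnings = £1,783,741.70.
DCL = total CM / (EBIT − I) = £5,280,541.70 / £1,783,741.70 = 2.9604.
%ΔEPS = DCL × %ΔSales = 2.9604 × -18.4% = -54.5%.

-54.5%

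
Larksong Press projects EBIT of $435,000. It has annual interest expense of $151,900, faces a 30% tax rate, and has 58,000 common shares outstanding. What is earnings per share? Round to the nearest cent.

$3.42

Interest = $151,900.00, so EBT = $435,000 − $151,900.00 = $283,100.00.
After tax at 30%: net income = $283,100.00 × 0.70 = $198,170.00.
EPS = $198,170.00 ÷ 58,000 = $3.42.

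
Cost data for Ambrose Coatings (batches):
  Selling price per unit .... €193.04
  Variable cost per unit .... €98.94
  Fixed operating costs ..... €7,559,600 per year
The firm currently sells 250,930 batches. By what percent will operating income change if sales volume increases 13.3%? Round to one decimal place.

+19.6%

Total contribution margin = 250,930 × €94.10 = €23,612,513.00.
Subtracting fixed costs: EBIT = €23,612,513.00 − €7,559,600 = €16,052,913.00.
So DOL = total CM / EBIT = €23,612,513.00 / €16,052,913.00 = 1.4709.
%ΔEBIT = DOL × %ΔSales = 1.4709 × +13.3% = +19.6%.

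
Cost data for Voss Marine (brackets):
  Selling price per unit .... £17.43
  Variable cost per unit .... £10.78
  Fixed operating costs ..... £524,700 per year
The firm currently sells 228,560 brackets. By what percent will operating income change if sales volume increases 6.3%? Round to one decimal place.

At 228,560 units, contribution = 228,560 × £6.65 = £1,519,924.00.
Operating income = contribution − fixed costs = £1,519,924.00 − £524,700 = £995,224.00.
Degree of operating leverage = £1,519,924.00 / £995,224.00 = 1.5272.
So EBIT moves 1.5272 × (+6.3%) = +9.6%.

+9.6%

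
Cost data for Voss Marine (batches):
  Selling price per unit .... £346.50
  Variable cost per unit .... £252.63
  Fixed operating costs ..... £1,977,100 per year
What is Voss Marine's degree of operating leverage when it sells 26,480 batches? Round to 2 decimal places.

Total contribution margin = 26,480 × £93.87 = £2,485,677.60.
Subtracting fixed costs: EBIT = £2,485,677.60 − £1,977,100 = £508,577.60.
So DOL = total CM / EBIT = £2,485,677.60 / £508,577.60 = 4.8875.

4.89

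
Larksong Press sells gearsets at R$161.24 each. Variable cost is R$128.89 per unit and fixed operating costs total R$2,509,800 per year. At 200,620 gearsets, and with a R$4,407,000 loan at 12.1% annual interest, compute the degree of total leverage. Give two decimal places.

At 200,620 units, contribution = 200,620 × R$32.35 = R$6,490,057.00.
Subtracting fixed costs: EBIT = R$6,490,057.00 − R$2,509,800 = R$3,980,257.00. Interest = R$533,247.00, so EBIT − I = R$3,447,010.00.
Degree of total leverage = total CM / (EBIT − interest) = R$6,490,057.00 / R$3,447,010.00 = 1.8828.

1.88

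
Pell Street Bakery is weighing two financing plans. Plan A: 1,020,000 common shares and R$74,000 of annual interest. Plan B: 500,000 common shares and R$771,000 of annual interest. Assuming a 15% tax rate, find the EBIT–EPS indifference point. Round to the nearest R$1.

R$1,441,192

Set EPS_A = EPS_B: (EBIT − R$74,000)(1 − 0.15) ÷ 1,020,000 = (EBIT − R$771,000)(1 − 0.15) ÷ 500,000.
Cancelling (1 − t) and cross-multiplying: 500,000·(EBIT − 74,000) = 1,020,000·(EBIT − 771,000).
Solving, EBIT = (771,000·1,020,000 − 74,000·500,000) / (1,020,000 − 500,000) = 749,420,000,000 / 520,000 = 1,441,192.31.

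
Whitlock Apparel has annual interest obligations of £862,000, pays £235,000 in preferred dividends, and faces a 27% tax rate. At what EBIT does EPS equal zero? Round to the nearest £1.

Preferred dividends are paid after tax, so their pre-tax equivalent is £235,000 ÷ (1 − 0.27) = £321,917.81.
EPS = 0 when EBIT covers interest plus the pre-tax preferred burden: £862,000 + £321,917.81 = £1,183,917.81.

£1,183,918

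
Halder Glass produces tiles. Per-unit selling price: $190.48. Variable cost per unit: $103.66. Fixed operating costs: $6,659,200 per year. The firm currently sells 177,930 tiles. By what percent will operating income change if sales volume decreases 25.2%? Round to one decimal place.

-44.3%

Total contribution margin = 177,930 × $86.82 = $15,447,882.60.
Operating income = contribution − fixed costs = $15,447,882.60 − $6,659,200 = $8,788,682.60.
Degree of operating leverage = $15,447,882.60 / $8,788,682.60 = 1.7577.
Operating income changes by 1.7577 × -25.2% = -44.3%.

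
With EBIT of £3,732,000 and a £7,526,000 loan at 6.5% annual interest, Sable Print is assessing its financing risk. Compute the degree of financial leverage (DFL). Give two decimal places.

Annual interest charges come to £489,190.00.
Degree of financial leverage = EBIT / (EBIT − interest) = £3,732,000 / £3,242,810.00 = 1.1509.

1.15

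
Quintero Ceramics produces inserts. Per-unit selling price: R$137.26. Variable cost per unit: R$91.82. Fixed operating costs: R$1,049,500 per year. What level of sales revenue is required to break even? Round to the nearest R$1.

CM per unit = R$137.26 − R$91.82 = R$45.44; CM ratio = R$45.44 / R$137.26 = 0.3311.
Break-even sales = FC ÷ CM ratio = R$1,049,500 × R$137.26 / R$45.44 = R$3,170,211.

R$3,170,211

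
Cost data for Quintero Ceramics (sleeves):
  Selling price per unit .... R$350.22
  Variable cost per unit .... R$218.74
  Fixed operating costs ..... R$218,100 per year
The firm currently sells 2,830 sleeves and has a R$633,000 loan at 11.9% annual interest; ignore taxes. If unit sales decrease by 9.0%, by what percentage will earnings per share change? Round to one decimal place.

At 2,830 units, contribution = 2,830 × R$131.48 = R$372,088.40.
Subtracting fixed costs: EBIT = R$372,088.40 − R$218,100 = R$153,988.40.
Interest = R$75,327.00, so EBIT − I = R$78,661.40.
Degree of combined leverage = contribution ÷ (EBIT − I) = R$372,088.40 ÷ R$78,661.40 = 4.7303.
EPS therefore changes by 4.7303 × (-9.0%) = -42.6%.

-42.6%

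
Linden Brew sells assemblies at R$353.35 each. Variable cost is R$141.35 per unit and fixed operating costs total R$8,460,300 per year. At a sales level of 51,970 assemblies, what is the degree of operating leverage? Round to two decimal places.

Contribution at this volume is 51,970 × R$212.00 = R$11,017,640.00.
EBIT = R$11,017,640.00 − R$8,460,300 = R$2,557,340.00.
Degree of operating leverage = R$11,017,640.00 / R$2,557,340.00 = 4.3082.

4.31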